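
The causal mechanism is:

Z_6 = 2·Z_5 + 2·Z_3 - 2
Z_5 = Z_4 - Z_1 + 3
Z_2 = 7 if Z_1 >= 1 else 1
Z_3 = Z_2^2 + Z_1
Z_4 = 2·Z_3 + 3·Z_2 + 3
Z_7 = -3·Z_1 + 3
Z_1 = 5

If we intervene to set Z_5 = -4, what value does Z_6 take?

98

The intervention breaks the incoming arrows to Z_5: Z_5 = Z_4 - Z_1 + 3 no longer applies, and Z_5 = -4.
Z_2 = 7 if Z_1 >= 1 else 1  [with Z_1=5]  = 7
Z_3 = Z_2^2 + Z_1  [with Z_2=7, Z_1=5]  = 54
Z_6 = 2·Z_5 + 2·Z_3 - 2  [with Z_5=-4, Z_3=54]  = 98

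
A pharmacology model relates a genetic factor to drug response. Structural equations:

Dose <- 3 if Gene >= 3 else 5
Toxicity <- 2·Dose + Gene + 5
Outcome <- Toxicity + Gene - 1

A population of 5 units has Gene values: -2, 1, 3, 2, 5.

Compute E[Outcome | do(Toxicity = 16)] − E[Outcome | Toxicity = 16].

-1.2

Under do(Toxicity=16), Toxicity's equation is replaced by Toxicity=16 for every unit. Per-unit Outcome: 13, 16, 18, 17, 20. Mean = 16.8.
Observing Toxicity=16 restricts to units where Toxicity's equation naturally yields 16: Gene ∈ {1, 5}. In that subpopulation Outcome = 16, 20, mean 18.
Difference = 16.8 − 18 = -1.2.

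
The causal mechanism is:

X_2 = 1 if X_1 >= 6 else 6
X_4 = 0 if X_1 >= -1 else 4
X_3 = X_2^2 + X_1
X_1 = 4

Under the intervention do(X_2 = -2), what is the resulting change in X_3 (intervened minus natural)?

-32

The intervention breaks the incoming arrows to X_2: X_2 = 1 if X_1 >= 6 else 6 no longer applies, and X_2 = -2.
X_3 = X_2^2 + X_1  [with X_2=-2, X_1=4]  = 8
Without intervention: X_2 = 1 if X_1 >= 6 else 6  [with X_1=4]  = 6; X_3 = X_2^2 + X_1  [with X_2=6, X_1=4]  = 40.
Change = 8 − 40 = -32.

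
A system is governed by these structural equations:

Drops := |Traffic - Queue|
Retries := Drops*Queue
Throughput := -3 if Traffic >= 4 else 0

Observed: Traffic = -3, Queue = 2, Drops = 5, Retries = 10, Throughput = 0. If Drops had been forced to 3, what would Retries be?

6

The intervention breaks the incoming arrows to Drops: Drops := |Traffic - Queue| no longer applies, and Drops = 3.
Retries = Drops*Queue  [with Drops=3, Queue=2]  = 6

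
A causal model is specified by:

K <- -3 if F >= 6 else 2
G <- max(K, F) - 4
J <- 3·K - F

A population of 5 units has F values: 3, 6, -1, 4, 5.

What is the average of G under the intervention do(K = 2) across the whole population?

Under do(K=2), K's equation is replaced by K=2 for every unit. Per-unit G: -1, 2, -2, 0, 1. Mean = 0.

0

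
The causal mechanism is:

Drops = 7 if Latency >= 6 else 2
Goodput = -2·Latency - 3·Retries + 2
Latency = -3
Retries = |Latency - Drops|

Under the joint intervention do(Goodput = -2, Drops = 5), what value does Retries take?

Setting Goodput = -2, Drops = 5 by intervention discards those variables' equations.
Retries = |Latency - Drops|  [with Latency=-3, Drops=5]  = 8

8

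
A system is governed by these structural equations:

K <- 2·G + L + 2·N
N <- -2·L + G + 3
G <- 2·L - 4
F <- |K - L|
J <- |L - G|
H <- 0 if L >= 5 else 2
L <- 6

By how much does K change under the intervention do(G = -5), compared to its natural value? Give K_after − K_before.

Under do(G=-5), the mechanism G <- 2·L - 4 is discarded; G is fixed at -5.
N = -2·L + G + 3  [with L=6, G=-5]  = -14
K = 2·G + L + 2·N  [with G=-5, L=6, N=-14]  = -32
Without intervention: G = 2·L - 4  [with L=6]  = 8; N = -2·L + G + 3  [with L=6, G=8]  = -1; K = 2·G + L + 2·N  [with G=8, L=6, N=-1]  = 20.
Change = -32 − 20 = -52.

-52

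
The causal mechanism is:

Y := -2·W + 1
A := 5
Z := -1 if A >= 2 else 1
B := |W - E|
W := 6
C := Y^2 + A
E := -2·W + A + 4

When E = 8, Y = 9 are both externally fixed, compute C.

86

Setting E = 8, Y = 9 by intervention discards those variables' equations.
C = Y^2 + A  [with Y=9, A=5]  = 86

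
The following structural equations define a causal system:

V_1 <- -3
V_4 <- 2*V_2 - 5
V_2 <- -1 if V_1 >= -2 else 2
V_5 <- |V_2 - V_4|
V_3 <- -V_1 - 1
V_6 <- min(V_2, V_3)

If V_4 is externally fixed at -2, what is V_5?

4

Intervening sets V_4 = -2 and removes its equation (V_4 <- 2*V_2 - 5).
V_2 = -1 if V_1 >= -2 else 2  [with V_1=-3]  = 2
V_5 = |V_2 - V_4|  [with V_2=2, V_4=-2]  = 4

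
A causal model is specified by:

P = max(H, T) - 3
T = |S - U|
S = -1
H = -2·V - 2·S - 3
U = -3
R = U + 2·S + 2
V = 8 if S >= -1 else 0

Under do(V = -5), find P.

The intervention breaks the incoming arrows to V: V = 8 if S >= -1 else 0 no longer applies, and V = -5.
H = -2·V - 2·S - 3  [with V=-5, S=-1]  = 9
T = |S - U|  [with S=-1, U=-3]  = 2
P = max(H, T) - 3  [with H=9, T=2]  = 6

6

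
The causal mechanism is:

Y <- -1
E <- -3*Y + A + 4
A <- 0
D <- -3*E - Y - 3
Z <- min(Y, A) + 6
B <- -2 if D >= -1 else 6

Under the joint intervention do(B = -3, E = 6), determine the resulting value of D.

Under do(B = -3, E = 6), each intervened variable's structural equation is replaced by its fixed value.
D = -3*E - Y - 3  [with E=6, Y=-1]  = -20

-20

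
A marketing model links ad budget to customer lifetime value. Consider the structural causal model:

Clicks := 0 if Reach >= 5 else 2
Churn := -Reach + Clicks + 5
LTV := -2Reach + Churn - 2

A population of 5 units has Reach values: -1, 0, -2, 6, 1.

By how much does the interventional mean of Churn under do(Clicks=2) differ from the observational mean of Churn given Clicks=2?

-1.3

Under do(Clicks=2), Clicks's equation is replaced by Clicks=2 for every unit. Per-unit Churn: 8, 7, 9, 1, 6. Mean = 6.2.
Conditioning on Clicks=2 selects the 4 unit(s) with Reach ∈ {-1, 0, -2, 1}. Their Churn values: 8, 7, 9, 6. Mean = 7.5.
Difference = 6.2 − 7.5 = -1.3.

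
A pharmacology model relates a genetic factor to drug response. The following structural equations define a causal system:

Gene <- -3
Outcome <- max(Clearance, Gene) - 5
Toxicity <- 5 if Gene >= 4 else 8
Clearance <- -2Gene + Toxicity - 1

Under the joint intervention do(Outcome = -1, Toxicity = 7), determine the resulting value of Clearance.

Setting Outcome = -1, Toxicity = 7 by intervention discards those variables' equations.
Clearance = -2Gene + Toxicity - 1  [with Gene=-3, Toxicity=7]  = 12

12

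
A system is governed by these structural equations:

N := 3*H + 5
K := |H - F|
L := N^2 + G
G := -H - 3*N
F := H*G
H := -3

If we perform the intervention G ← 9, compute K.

24

The intervention breaks the incoming arrows to G: G := -H - 3*N no longer applies, and G = 9.
F = H*G  [with H=-3, G=9]  = -27
K = |H - F|  [with H=-3, F=-27]  = 24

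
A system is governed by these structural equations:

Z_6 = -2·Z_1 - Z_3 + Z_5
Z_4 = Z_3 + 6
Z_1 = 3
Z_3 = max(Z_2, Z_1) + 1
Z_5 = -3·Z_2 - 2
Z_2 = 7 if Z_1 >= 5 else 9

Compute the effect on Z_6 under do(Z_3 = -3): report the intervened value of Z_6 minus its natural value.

The intervention breaks the incoming arrows to Z_3: Z_3 = max(Z_2, Z_1) + 1 no longer applies, and Z_3 = -3.
Z_2 = 7 if Z_1 >= 5 else 9  [with Z_1=3]  = 9
Z_5 = -3·Z_2 - 2  [with Z_2=9]  = -29
Z_6 = -2·Z_1 - Z_3 + Z_5  [with Z_1=3, Z_3=-3, Z_5=-29]  = -32
Without intervention: Z_2 = 7 if Z_1 >= 5 else 9  [with Z_1=3]  = 9; Z_3 = max(Z_2, Z_1) + 1  [with Z_2=9, Z_1=3]  = 10; Z_5 = -3·Z_2 - 2  [with Z_2=9]  = -29; Z_6 = -2·Z_1 - Z_3 + Z_5  [with Z_1=3, Z_3=10, Z_5=-29]  = -45.
Change = -32 − (-45) = 13.

13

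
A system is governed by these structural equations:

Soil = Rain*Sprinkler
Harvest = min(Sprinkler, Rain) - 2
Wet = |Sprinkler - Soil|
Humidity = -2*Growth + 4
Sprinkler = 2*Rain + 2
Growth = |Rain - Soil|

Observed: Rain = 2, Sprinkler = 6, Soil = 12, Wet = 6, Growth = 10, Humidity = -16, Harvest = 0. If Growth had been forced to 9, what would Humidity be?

-14

The intervention breaks the incoming arrows to Growth: Growth = |Rain - Soil| no longer applies, and Growth = 9.
Humidity = -2*Growth + 4  [with Growth=9]  = -14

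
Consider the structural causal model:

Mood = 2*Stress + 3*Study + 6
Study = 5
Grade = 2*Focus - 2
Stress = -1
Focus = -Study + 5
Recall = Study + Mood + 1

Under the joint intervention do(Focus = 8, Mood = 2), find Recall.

Setting Focus = 8, Mood = 2 by intervention discards those variables' equations.
Recall = Study + Mood + 1  [with Study=5, Mood=2]  = 8

8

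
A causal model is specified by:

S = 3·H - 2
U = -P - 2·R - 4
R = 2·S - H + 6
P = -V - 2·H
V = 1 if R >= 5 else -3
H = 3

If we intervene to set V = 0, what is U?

Under do(V=0), the mechanism V = 1 if R >= 5 else -3 is discarded; V is fixed at 0.
S = 3·H - 2  [with H=3]  = 7
R = 2·S - H + 6  [with S=7, H=3]  = 17
P = -V - 2·H  [with V=0, H=3]  = -6
U = -P - 2·R - 4  [with P=-6, R=17]  = -32

-32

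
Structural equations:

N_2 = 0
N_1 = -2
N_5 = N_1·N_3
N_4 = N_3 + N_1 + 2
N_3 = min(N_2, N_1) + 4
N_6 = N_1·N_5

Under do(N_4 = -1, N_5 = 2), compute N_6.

-4

The joint intervention fixes N_4 = -1, N_5 = 2, removing each variable's own equation.
N_6 = N_1·N_5  [with N_1=-2, N_5=2]  = -4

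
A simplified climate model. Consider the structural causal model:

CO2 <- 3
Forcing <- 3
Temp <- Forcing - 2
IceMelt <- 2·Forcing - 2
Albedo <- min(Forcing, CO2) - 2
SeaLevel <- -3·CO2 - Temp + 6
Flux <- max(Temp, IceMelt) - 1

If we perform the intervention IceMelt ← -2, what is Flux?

0

The intervention breaks the incoming arrows to IceMelt: IceMelt <- 2·Forcing - 2 no longer applies, and IceMelt = -2.
Temp = Forcing - 2  [with Forcing=3]  = 1
Flux = max(Temp, IceMelt) - 1  [with Temp=1, IceMelt=-2]  = 0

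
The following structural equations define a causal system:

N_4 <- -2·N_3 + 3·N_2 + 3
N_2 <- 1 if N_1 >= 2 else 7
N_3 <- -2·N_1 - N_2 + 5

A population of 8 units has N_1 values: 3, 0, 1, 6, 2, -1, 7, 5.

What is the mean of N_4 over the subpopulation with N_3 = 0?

15

Conditioning on N_3=0 selects the 2 unit(s) with N_1 ∈ {2, -1}. Their N_4 values: 6, 24. Mean = 15.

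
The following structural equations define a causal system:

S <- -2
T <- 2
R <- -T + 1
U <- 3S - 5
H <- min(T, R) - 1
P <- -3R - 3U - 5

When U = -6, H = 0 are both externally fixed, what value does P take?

16

The joint intervention fixes U = -6, H = 0, removing each variable's own equation.
R = -T + 1  [with T=2]  = -1
P = -3R - 3U - 5  [with R=-1, U=-6]  = 16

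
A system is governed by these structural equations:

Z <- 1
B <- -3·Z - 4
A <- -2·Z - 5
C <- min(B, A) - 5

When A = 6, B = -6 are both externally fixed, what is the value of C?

The joint intervention fixes A = 6, B = -6, removing each variable's own equation.
C = min(B, A) - 5  [with B=-6, A=6]  = -11

-11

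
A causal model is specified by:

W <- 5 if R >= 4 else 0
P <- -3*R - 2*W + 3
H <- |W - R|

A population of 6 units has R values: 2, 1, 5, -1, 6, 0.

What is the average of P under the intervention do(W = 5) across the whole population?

-13.5

do(W=5) breaks W's dependence on R. With W=5 fixed, P across the units is -13, -10, -22, -4, -25, -7, mean -13.5.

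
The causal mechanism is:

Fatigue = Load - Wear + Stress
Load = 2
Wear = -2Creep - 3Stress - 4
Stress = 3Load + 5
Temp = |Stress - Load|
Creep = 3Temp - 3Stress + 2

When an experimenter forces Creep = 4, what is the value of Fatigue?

58

Under do(Creep=4), the mechanism Creep = 3Temp - 3Stress + 2 is discarded; Creep is fixed at 4.
Stress = 3Load + 5  [with Load=2]  = 11
Wear = -2Creep - 3Stress - 4  [with Creep=4, Stress=11]  = -45
Fatigue = Load - Wear + Stress  [with Load=2, Wear=-45, Stress=11]  = 58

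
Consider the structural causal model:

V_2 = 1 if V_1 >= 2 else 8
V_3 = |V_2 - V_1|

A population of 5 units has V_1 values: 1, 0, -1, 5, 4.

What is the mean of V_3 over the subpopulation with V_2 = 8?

Conditioning on V_2=8 selects the 3 unit(s) with V_1 ∈ {1, 0, -1}. Their V_3 values: 7, 8, 9. Mean = 8.

8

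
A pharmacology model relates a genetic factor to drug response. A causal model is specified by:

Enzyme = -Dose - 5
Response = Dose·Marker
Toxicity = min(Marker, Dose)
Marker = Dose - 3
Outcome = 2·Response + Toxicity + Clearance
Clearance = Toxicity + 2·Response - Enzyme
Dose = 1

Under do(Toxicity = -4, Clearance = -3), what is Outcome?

-11

Under do(Toxicity = -4, Clearance = -3), each intervened variable's structural equation is replaced by its fixed value.
Marker = Dose - 3  [with Dose=1]  = -2
Response = Dose·Marker  [with Dose=1, Marker=-2]  = -2
Outcome = 2·Response + Toxicity + Clearance  [with Response=-2, Toxicity=-4, Clearance=-3]  = -11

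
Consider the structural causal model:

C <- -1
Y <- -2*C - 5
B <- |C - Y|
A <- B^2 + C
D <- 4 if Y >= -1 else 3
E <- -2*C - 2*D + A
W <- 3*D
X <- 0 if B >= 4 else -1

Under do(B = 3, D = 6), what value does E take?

-2

Setting B = 3, D = 6 by intervention discards those variables' equations.
A = B^2 + C  [with B=3, C=-1]  = 8
E = -2*C - 2*D + A  [with C=-1, D=6, A=8]  = -2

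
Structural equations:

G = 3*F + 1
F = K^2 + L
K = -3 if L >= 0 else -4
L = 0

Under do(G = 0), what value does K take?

-3

The intervention breaks the incoming arrows to G: G = 3*F + 1 no longer applies, and G = 0.
Since K is not a descendant of the intervened variable, it is unaffected.
K = -3 if L >= 0 else -4  [with L=0]  = -3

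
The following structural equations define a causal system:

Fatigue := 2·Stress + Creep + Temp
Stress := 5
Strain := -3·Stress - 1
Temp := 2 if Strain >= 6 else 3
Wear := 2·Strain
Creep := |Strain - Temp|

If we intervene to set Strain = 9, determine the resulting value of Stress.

5

Under do(Strain=9), the mechanism Strain := -3·Stress - 1 is discarded; Strain is fixed at 9.
Stress is not downstream of the intervention, so its value is determined by the original equations.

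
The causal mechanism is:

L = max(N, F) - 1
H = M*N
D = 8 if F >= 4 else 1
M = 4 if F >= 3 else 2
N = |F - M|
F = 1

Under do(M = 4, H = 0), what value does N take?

The joint intervention fixes M = 4, H = 0, removing each variable's own equation.
N = |F - M|  [with F=1, M=4]  = 3

3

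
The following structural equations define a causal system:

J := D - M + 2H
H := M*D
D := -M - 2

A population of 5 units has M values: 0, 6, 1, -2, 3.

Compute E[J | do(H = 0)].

Every unit gets H=0 under the intervention. J values become -2, -14, -4, 2, -8; E[J|do(H=0)] = -5.2.

-5.2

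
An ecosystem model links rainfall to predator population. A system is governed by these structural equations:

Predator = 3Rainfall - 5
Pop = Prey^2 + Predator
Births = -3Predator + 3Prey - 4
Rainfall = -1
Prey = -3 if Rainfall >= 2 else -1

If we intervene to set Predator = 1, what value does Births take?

The intervention breaks the incoming arrows to Predator: Predator = 3Rainfall - 5 no longer applies, and Predator = 1.
Prey = -3 if Rainfall >= 2 else -1  [with Rainfall=-1]  = -1
Births = -3Predator + 3Prey - 4  [with Predator=1, Prey=-1]  = -10

-10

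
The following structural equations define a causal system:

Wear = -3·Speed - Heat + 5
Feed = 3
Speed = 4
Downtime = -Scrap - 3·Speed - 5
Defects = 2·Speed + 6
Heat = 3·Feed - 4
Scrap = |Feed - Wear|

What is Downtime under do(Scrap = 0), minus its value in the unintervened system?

Intervening sets Scrap = 0 and removes its equation (Scrap = |Feed - Wear|).
Downtime = -Scrap - 3·Speed - 5  [with Scrap=0, Speed=4]  = -17
Without intervention: Heat = 3·Feed - 4  [with Feed=3]  = 5; Wear = -3·Speed - Heat + 5  [with Speed=4, Heat=5]  = -12; Scrap = |Feed - Wear|  [with Feed=3, Wear=-12]  = 15; Downtime = -Scrap - 3·Speed - 5  [with Scrap=15, Speed=4]  = -32.
Change = -17 − (-32) = 15.

15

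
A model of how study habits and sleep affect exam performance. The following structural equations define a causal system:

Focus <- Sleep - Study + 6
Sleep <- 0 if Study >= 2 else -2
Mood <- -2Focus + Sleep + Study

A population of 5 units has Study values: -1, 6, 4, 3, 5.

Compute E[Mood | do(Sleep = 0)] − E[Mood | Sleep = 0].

-3.3

Every unit gets Sleep=0 under the intervention. Mood values become -15, 6, 0, -3, 3; E[Mood|do(Sleep=0)] = -1.8.
Conditioning on Sleep=0 selects the 4 unit(s) with Study ∈ {6, 4, 3, 5}. Their Mood values: 6, 0, -3, 3. Mean = 1.5.
Difference = -1.8 − 1.5 = -3.3.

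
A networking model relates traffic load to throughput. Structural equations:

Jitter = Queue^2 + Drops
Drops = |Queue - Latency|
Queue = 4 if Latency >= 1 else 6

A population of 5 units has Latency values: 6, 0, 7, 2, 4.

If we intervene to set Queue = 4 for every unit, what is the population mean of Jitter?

Under do(Queue=4), Queue's equation is replaced by Queue=4 for every unit. Per-unit Jitter: 18, 20, 19, 18, 16. Mean = 18.2.

18.2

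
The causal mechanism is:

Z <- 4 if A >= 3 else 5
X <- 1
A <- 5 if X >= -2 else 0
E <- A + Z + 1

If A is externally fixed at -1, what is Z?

The intervention breaks the incoming arrows to A: A <- 5 if X >= -2 else 0 no longer applies, and A = -1.
Z = 4 if A >= 3 else 5  [with A=-1]  = 5

5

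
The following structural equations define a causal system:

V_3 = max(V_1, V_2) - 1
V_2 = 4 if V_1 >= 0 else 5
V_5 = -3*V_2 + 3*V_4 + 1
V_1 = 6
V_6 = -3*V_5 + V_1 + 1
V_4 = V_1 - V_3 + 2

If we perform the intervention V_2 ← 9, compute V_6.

Under do(V_2=9), the mechanism V_2 = 4 if V_1 >= 0 else 5 is discarded; V_2 is fixed at 9.
V_3 = max(V_1, V_2) - 1  [with V_1=6, V_2=9]  = 8
V_4 = V_1 - V_3 + 2  [with V_1=6, V_3=8]  = 0
V_5 = -3*V_2 + 3*V_4 + 1  [with V_2=9, V_4=0]  = -26
V_6 = -3*V_5 + V_1 + 1  [with V_5=-26, V_1=6]  = 85

85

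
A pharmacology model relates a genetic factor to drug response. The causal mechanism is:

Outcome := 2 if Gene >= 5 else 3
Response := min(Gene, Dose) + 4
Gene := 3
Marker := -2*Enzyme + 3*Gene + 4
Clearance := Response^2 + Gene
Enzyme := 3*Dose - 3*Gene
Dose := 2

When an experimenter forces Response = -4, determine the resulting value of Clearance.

The intervention breaks the incoming arrows to Response: Response := min(Gene, Dose) + 4 no longer applies, and Response = -4.
Clearance = Response^2 + Gene  [with Response=-4, Gene=3]  = 19

19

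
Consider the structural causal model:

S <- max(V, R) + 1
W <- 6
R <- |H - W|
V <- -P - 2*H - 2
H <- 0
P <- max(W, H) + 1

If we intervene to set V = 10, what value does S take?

The intervention breaks the incoming arrows to V: V <- -P - 2*H - 2 no longer applies, and V = 10.
R = |H - W|  [with H=0, W=6]  = 6
S = max(V, R) + 1  [with V=10, R=6]  = 11

11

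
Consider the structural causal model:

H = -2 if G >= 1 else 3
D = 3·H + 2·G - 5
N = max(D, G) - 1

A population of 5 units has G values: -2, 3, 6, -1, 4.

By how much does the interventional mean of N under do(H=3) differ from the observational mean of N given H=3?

Every unit gets H=3 under the intervention. N values become -1, 9, 15, 1, 11; E[N|do(H=3)] = 7.
Conditioning on H=3 selects the 2 unit(s) with G ∈ {-2, -1}. Their N values: -1, 1. Mean = 0.
Difference = 7 − 0 = 7.

7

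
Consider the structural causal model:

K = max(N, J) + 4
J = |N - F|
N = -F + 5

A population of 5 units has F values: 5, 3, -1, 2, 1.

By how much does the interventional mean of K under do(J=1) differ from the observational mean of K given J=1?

0.7

do(J=1) breaks J's dependence on F. With J=1 fixed, K across the units is 5, 6, 10, 7, 8, mean 7.2.
Observing J=1 restricts to units where J's equation naturally yields 1: F ∈ {3, 2}. In that subpopulation K = 6, 7, mean 6.5.
Difference = 7.2 − 6.5 = 0.7.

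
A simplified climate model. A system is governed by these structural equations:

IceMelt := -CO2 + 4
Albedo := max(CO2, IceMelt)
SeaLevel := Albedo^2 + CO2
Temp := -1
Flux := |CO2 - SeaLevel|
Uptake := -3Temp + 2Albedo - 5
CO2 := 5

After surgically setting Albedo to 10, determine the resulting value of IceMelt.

Under do(Albedo=10), the mechanism Albedo := max(CO2, IceMelt) is discarded; Albedo is fixed at 10.
Since IceMelt is not a descendant of the intervened variable, it is unaffected.
IceMelt = -CO2 + 4  [with CO2=5]  = -1

-1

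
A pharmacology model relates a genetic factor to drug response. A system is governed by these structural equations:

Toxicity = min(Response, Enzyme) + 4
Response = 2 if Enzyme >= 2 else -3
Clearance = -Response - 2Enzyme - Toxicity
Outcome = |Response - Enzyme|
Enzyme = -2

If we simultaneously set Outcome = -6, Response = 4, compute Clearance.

-2

Setting Outcome = -6, Response = 4 by intervention discards those variables' equations.
Toxicity = min(Response, Enzyme) + 4  [with Response=4, Enzyme=-2]  = 2
Clearance = -Response - 2Enzyme - Toxicity  [with Response=4, Enzyme=-2, Toxicity=2]  = -2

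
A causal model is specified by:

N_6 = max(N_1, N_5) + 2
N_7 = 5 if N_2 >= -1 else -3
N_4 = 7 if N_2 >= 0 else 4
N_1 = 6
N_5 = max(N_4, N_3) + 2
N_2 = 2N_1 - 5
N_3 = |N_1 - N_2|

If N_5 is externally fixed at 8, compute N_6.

10

The intervention breaks the incoming arrows to N_5: N_5 = max(N_4, N_3) + 2 no longer applies, and N_5 = 8.
N_6 = max(N_1, N_5) + 2  [with N_1=6, N_5=8]  = 10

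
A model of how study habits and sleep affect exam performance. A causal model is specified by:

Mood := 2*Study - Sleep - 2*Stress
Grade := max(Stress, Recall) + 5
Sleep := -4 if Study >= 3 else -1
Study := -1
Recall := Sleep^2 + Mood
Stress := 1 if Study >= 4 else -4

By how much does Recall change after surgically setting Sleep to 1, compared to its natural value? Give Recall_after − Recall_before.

-2

do(Sleep=1) replaces the equation Sleep := -4 if Study >= 3 else -1 with the constant Sleep = 1.
Stress = 1 if Study >= 4 else -4  [with Study=-1]  = -4
Mood = 2*Study - Sleep - 2*Stress  [with Study=-1, Sleep=1, Stress=-4]  = 5
Recall = Sleep^2 + Mood  [with Sleep=1, Mood=5]  = 6
Without intervention: Sleep = -4 if Study >= 3 else -1  [with Study=-1]  = -1; Stress = 1 if Study >= 4 else -4  [with Study=-1]  = -4; Mood = 2*Study - Sleep - 2*Stress  [with Study=-1, Sleep=-1, Stress=-4]  = 7; Recall = Sleep^2 + Mood  [with Sleep=-1, Mood=7]  = 8.
Change = 6 − 8 = -2.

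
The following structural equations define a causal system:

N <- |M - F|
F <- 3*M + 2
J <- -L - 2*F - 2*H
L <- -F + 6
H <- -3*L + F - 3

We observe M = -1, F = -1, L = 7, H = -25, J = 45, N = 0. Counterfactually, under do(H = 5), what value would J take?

-15

Intervening sets H = 5 and removes its equation (H <- -3*L + F - 3).
F = 3*M + 2  [with M=-1]  = -1
L = -F + 6  [with F=-1]  = 7
J = -L - 2*F - 2*H  [with L=7, F=-1, H=5]  = -15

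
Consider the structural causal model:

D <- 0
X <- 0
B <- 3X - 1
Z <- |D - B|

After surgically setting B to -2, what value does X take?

0

Under do(B=-2), the mechanism B <- 3X - 1 is discarded; B is fixed at -2.
Since X is not a descendant of the intervened variable, it is unaffected.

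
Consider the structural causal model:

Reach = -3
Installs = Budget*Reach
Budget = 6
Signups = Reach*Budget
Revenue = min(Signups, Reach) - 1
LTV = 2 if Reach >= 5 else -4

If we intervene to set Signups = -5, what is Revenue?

Intervening sets Signups = -5 and removes its equation (Signups = Reach*Budget).
Revenue = min(Signups, Reach) - 1  [with Signups=-5, Reach=-3]  = -6

-6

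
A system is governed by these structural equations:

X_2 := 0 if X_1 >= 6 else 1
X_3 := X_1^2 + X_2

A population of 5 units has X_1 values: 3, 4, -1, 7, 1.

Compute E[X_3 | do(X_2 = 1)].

16.2

do(X_2=1) breaks X_2's dependence on X_1. With X_2=1 fixed, X_3 across the units is 10, 17, 2, 50, 2, mean 16.2.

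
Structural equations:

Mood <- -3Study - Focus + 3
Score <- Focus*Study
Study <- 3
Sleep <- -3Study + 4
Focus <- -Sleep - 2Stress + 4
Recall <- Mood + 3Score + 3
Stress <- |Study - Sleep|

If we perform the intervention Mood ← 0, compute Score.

do(Mood=0) replaces the equation Mood <- -3Study - Focus + 3 with the constant Mood = 0.
Since Score is not a descendant of the intervened variable, it is unaffected.
Sleep = -3Study + 4  [with Study=3]  = -5
Stress = |Study - Sleep|  [with Study=3, Sleep=-5]  = 8
Focus = -Sleep - 2Stress + 4  [with Sleep=-5, Stress=8]  = -7
Score = Focus*Study  [with Focus=-7, Study=3]  = -21

-21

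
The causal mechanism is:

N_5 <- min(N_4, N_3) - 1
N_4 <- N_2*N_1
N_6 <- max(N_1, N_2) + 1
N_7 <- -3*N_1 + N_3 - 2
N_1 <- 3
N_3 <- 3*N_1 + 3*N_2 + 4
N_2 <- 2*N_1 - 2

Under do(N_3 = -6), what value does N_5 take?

do(N_3=-6) replaces the equation N_3 <- 3*N_1 + 3*N_2 + 4 with the constant N_3 = -6.
N_2 = 2*N_1 - 2  [with N_1=3]  = 4
N_4 = N_2*N_1  [with N_2=4, N_1=3]  = 12
N_5 = min(N_4, N_3) - 1  [with N_4=12, N_3=-6]  = -7

-7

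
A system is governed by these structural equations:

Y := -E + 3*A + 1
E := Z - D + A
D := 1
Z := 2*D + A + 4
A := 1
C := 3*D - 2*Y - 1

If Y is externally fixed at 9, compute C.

-16

The intervention breaks the incoming arrows to Y: Y := -E + 3*A + 1 no longer applies, and Y = 9.
C = 3*D - 2*Y - 1  [with D=1, Y=9]  = -16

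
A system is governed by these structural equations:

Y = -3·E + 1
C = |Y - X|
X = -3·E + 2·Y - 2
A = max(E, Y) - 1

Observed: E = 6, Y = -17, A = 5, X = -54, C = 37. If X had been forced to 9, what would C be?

Intervening sets X = 9 and removes its equation (X = -3·E + 2·Y - 2).
Y = -3·E + 1  [with E=6]  = -17
C = |Y - X|  [with Y=-17, X=9]  = 26

26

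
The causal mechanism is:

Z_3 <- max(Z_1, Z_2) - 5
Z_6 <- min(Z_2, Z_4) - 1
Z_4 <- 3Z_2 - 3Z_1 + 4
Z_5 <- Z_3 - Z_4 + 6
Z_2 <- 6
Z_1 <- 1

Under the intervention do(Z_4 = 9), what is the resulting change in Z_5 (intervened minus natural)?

10

Intervening sets Z_4 = 9 and removes its equation (Z_4 <- 3Z_2 - 3Z_1 + 4).
Z_3 = max(Z_1, Z_2) - 5  [with Z_1=1, Z_2=6]  = 1
Z_5 = Z_3 - Z_4 + 6  [with Z_3=1, Z_4=9]  = -2
Without intervention: Z_3 = max(Z_1, Z_2) - 5  [with Z_1=1, Z_2=6]  = 1; Z_4 = 3Z_2 - 3Z_1 + 4  [with Z_2=6, Z_1=1]  = 19; Z_5 = Z_3 - Z_4 + 6  [with Z_3=1, Z_4=19]  = -12.
Change = -2 − (-12) = 10.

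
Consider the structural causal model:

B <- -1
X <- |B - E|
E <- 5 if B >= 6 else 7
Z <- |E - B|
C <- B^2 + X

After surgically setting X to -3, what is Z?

8

The intervention breaks the incoming arrows to X: X <- |B - E| no longer applies, and X = -3.
Z is not downstream of the intervention, so its value is determined by the original equations.
E = 5 if B >= 6 else 7  [with B=-1]  = 7
Z = |E - B|  [with E=7, B=-1]  = 8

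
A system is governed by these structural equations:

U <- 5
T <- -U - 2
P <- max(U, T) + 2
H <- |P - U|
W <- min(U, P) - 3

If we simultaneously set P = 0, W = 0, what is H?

The joint intervention fixes P = 0, W = 0, removing each variable's own equation.
H = |P - U|  [with P=0, U=5]  = 5

5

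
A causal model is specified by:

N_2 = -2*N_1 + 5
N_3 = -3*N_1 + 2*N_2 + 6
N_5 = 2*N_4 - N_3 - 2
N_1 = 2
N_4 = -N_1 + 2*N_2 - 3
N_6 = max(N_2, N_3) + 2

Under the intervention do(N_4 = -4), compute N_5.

Intervening sets N_4 = -4 and removes its equation (N_4 = -N_1 + 2*N_2 - 3).
N_2 = -2*N_1 + 5  [with N_1=2]  = 1
N_3 = -3*N_1 + 2*N_2 + 6  [with N_1=2, N_2=1]  = 2
N_5 = 2*N_4 - N_3 - 2  [with N_4=-4, N_3=2]  = -12

-12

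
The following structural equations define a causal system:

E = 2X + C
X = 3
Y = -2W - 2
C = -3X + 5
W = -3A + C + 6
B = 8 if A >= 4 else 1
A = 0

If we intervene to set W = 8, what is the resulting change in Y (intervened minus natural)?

-12

Intervening sets W = 8 and removes its equation (W = -3A + C + 6).
Y = -2W - 2  [with W=8]  = -18
Without intervention: C = -3X + 5  [with X=3]  = -4; W = -3A + C + 6  [with A=0, C=-4]  = 2; Y = -2W - 2  [with W=2]  = -6.
Change = -18 − (-6) = -12.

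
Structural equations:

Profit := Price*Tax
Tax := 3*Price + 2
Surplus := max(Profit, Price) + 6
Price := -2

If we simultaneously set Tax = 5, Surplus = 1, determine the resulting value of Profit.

The joint intervention fixes Tax = 5, Surplus = 1, removing each variable's own equation.
Profit = Price*Tax  [with Price=-2, Tax=5]  = -10

-10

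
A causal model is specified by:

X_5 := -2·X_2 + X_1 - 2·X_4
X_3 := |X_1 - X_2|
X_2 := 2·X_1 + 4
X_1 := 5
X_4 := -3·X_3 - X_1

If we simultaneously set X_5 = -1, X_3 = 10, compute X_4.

Under do(X_5 = -1, X_3 = 10), each intervened variable's structural equation is replaced by its fixed value.
X_4 = -3·X_3 - X_1  [with X_3=10, X_1=5]  = -35

-35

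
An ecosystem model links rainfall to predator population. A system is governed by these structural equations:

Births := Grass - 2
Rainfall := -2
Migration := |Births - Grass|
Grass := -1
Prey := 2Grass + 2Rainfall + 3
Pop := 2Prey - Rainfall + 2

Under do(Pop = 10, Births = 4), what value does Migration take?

Setting Pop = 10, Births = 4 by intervention discards those variables' equations.
Migration = |Births - Grass|  [with Births=4, Grass=-1]  = 5

5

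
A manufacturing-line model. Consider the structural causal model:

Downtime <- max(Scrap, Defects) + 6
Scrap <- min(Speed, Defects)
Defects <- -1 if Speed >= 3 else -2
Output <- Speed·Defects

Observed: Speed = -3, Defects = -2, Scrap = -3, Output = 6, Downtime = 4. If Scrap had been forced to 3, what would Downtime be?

do(Scrap=3) replaces the equation Scrap <- min(Speed, Defects) with the constant Scrap = 3.
Defects = -1 if Speed >= 3 else -2  [with Speed=-3]  = -2
Downtime = max(Scrap, Defects) + 6  [with Scrap=3, Defects=-2]  = 9

9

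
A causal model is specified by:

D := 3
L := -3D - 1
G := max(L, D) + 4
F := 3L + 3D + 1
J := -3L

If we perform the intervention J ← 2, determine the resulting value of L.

Under do(J=2), the mechanism J := -3L is discarded; J is fixed at 2.
No directed path runs from J to L, so L keeps its natural value.
L = -3D - 1  [with D=3]  = -10

-10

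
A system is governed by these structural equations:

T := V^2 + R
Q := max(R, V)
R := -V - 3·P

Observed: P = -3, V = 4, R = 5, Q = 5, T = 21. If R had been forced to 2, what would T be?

do(R=2) replaces the equation R := -V - 3·P with the constant R = 2.
T = V^2 + R  [with V=4, R=2]  = 18

18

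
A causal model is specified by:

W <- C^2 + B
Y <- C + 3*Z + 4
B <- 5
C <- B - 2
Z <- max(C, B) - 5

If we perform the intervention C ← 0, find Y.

4

do(C=0) replaces the equation C <- B - 2 with the constant C = 0.
Z = max(C, B) - 5  [with C=0, B=5]  = 0
Y = C + 3*Z + 4  [with C=0, Z=0]  = 4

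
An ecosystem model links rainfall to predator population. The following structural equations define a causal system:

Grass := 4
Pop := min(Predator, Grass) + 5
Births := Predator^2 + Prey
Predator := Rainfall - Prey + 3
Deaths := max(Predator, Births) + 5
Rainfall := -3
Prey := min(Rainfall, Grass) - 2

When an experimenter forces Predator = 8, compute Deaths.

64

Under do(Predator=8), the mechanism Predator := Rainfall - Prey + 3 is discarded; Predator is fixed at 8.
Prey = min(Rainfall, Grass) - 2  [with Rainfall=-3, Grass=4]  = -5
Births = Predator^2 + Prey  [with Predator=8, Prey=-5]  = 59
Deaths = max(Predator, Births) + 5  [with Predator=8, Births=59]  = 64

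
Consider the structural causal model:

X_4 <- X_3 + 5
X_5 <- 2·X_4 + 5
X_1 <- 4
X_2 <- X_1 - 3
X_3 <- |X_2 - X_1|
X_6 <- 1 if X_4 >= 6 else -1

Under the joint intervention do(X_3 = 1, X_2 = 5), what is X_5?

Setting X_3 = 1, X_2 = 5 by intervention discards those variables' equations.
X_4 = X_3 + 5  [with X_3=1]  = 6
X_5 = 2·X_4 + 5  [with X_4=6]  = 17

17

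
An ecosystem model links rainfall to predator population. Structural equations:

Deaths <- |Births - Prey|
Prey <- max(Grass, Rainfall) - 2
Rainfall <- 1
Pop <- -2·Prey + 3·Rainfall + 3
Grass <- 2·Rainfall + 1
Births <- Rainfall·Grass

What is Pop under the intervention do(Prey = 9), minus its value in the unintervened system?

The intervention breaks the incoming arrows to Prey: Prey <- max(Grass, Rainfall) - 2 no longer applies, and Prey = 9.
Pop = -2·Prey + 3·Rainfall + 3  [with Prey=9, Rainfall=1]  = -12
Without intervention: Grass = 2·Rainfall + 1  [with Rainfall=1]  = 3; Prey = max(Grass, Rainfall) - 2  [with Grass=3, Rainfall=1]  = 1; Pop = -2·Prey + 3·Rainfall + 3  [with Prey=1, Rainfall=1]  = 4.
Change = -12 − 4 = -16.

-16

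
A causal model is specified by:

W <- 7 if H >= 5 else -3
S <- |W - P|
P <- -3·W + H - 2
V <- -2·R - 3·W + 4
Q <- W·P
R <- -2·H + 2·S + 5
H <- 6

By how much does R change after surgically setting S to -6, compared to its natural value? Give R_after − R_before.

-60

The intervention breaks the incoming arrows to S: S <- |W - P| no longer applies, and S = -6.
R = -2·H + 2·S + 5  [with H=6, S=-6]  = -19
Without intervention: W = 7 if H >= 5 else -3  [with H=6]  = 7; P = -3·W + H - 2  [with W=7, H=6]  = -17; S = |W - P|  [with W=7, P=-17]  = 24; R = -2·H + 2·S + 5  [with H=6, S=24]  = 41.
Change = -19 − 41 = -60.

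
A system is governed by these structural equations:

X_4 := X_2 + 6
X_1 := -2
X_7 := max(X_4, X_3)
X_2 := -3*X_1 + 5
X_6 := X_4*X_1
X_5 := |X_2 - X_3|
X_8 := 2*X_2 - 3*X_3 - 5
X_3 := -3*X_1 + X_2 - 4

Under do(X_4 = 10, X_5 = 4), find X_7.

13

Under do(X_4 = 10, X_5 = 4), each intervened variable's structural equation is replaced by its fixed value.
X_2 = -3*X_1 + 5  [with X_1=-2]  = 11
X_3 = -3*X_1 + X_2 - 4  [with X_1=-2, X_2=11]  = 13
X_7 = max(X_4, X_3)  [with X_4=10, X_3=13]  = 13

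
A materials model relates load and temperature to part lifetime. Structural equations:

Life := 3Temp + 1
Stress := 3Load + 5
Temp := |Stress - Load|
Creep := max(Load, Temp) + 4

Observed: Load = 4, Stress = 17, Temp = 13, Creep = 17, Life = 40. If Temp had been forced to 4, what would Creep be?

The intervention breaks the incoming arrows to Temp: Temp := |Stress - Load| no longer applies, and Temp = 4.
Creep = max(Load, Temp) + 4  [with Load=4, Temp=4]  = 8

8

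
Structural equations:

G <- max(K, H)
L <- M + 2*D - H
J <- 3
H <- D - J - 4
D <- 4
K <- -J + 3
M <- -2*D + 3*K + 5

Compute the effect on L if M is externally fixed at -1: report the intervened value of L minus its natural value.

Intervening sets M = -1 and removes its equation (M <- -2*D + 3*K + 5).
H = D - J - 4  [with D=4, J=3]  = -3
L = M + 2*D - H  [with M=-1, D=4, H=-3]  = 10
Without intervention: K = -J + 3  [with J=3]  = 0; H = D - J - 4  [with D=4, J=3]  = -3; M = -2*D + 3*K + 5  [with D=4, K=0]  = -3; L = M + 2*D - H  [with M=-3, D=4, H=-3]  = 8.
Change = 10 − 8 = 2.

2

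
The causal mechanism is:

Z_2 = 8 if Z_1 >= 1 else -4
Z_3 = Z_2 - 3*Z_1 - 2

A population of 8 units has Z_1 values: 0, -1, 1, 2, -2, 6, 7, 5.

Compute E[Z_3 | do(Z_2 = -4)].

The intervention sets Z_2=-4 in all 8 units regardless of Z_1. Recomputing Z_3 per unit gives -6, -3, -9, -12, 0, -24, -27, -21; average -12.75.

-12.75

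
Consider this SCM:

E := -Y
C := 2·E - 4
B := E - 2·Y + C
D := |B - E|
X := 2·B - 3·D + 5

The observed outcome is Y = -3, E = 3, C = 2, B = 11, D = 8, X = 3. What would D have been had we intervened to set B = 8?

Intervening sets B = 8 and removes its equation (B := E - 2·Y + C).
E = -Y  [with Y=-3]  = 3
D = |B - E|  [with B=8, E=3]  = 5

5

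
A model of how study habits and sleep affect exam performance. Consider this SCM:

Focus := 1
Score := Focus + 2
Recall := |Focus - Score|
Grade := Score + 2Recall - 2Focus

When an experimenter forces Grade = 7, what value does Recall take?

Under do(Grade=7), the mechanism Grade := Score + 2Recall - 2Focus is discarded; Grade is fixed at 7.
Since Recall is not a descendant of the intervened variable, it is unaffected.
Score = Focus + 2  [with Focus=1]  = 3
Recall = |Focus - Score|  [with Focus=1, Score=3]  = 2

2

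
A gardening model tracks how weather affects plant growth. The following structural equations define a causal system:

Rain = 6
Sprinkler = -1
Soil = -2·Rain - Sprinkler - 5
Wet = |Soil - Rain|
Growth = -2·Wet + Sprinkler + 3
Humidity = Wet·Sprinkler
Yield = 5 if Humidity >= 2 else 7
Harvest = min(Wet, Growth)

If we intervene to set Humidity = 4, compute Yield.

5

Intervening sets Humidity = 4 and removes its equation (Humidity = Wet·Sprinkler).
Yield = 5 if Humidity >= 2 else 7  [with Humidity=4]  = 5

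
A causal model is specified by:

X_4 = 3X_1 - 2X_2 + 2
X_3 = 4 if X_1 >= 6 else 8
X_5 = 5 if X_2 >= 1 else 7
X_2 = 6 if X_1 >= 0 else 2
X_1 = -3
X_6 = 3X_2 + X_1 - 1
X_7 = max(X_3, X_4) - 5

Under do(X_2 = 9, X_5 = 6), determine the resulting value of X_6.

23

Setting X_2 = 9, X_5 = 6 by intervention discards those variables' equations.
X_6 = 3X_2 + X_1 - 1  [with X_2=9, X_1=-3]  = 23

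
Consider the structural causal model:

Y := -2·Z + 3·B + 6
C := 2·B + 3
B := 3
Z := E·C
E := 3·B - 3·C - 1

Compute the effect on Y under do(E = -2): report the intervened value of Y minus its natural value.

-306

do(E=-2) replaces the equation E := 3·B - 3·C - 1 with the constant E = -2.
C = 2·B + 3  [with B=3]  = 9
Z = E·C  [with E=-2, C=9]  = -18
Y = -2·Z + 3·B + 6  [with Z=-18, B=3]  = 51
Without intervention: C = 2·B + 3  [with B=3]  = 9; E = 3·B - 3·C - 1  [with B=3, C=9]  = -19; Z = E·C  [with E=-19, C=9]  = -171; Y = -2·Z + 3·B + 6  [with Z=-171, B=3]  = 357.
Change = 51 − 357 = -306.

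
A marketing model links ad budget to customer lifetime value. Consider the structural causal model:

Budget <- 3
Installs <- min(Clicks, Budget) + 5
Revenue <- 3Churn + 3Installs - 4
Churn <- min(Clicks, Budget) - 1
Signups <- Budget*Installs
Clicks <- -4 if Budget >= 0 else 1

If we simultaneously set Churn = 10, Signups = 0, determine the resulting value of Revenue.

Setting Churn = 10, Signups = 0 by intervention discards those variables' equations.
Clicks = -4 if Budget >= 0 else 1  [with Budget=3]  = -4
Installs = min(Clicks, Budget) + 5  [with Clicks=-4, Budget=3]  = 1
Revenue = 3Churn + 3Installs - 4  [with Churn=10, Installs=1]  = 29

29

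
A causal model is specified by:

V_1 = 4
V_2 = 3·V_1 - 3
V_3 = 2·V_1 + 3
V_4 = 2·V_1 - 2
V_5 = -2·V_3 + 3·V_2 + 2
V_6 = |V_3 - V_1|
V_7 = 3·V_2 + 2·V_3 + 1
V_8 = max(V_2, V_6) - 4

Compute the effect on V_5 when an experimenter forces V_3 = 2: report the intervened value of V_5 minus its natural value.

18

do(V_3=2) replaces the equation V_3 = 2·V_1 + 3 with the constant V_3 = 2.
V_2 = 3·V_1 - 3  [with V_1=4]  = 9
V_5 = -2·V_3 + 3·V_2 + 2  [with V_3=2, V_2=9]  = 25
Without intervention: V_2 = 3·V_1 - 3  [with V_1=4]  = 9; V_3 = 2·V_1 + 3  [with V_1=4]  = 11; V_5 = -2·V_3 + 3·V_2 + 2  [with V_3=11, V_2=9]  = 7.
Change = 25 − 7 = 18.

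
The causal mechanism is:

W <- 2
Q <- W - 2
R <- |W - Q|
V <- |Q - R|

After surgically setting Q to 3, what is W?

2

Under do(Q=3), the mechanism Q <- W - 2 is discarded; Q is fixed at 3.
W is not downstream of the intervention, so its value is determined by the original equations.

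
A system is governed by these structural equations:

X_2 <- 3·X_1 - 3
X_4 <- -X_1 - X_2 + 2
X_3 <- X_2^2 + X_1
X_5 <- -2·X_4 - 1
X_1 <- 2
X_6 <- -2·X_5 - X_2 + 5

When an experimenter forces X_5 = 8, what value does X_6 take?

-14

The intervention breaks the incoming arrows to X_5: X_5 <- -2·X_4 - 1 no longer applies, and X_5 = 8.
X_2 = 3·X_1 - 3  [with X_1=2]  = 3
X_6 = -2·X_5 - X_2 + 5  [with X_5=8, X_2=3]  = -14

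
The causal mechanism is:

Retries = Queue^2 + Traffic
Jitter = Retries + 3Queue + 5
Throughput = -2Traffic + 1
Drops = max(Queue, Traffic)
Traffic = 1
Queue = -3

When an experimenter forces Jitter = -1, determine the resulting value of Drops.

1

do(Jitter=-1) replaces the equation Jitter = Retries + 3Queue + 5 with the constant Jitter = -1.
Drops is not downstream of the intervention, so its value is determined by the original equations.
Drops = max(Queue, Traffic)  [with Queue=-3, Traffic=1]  = 1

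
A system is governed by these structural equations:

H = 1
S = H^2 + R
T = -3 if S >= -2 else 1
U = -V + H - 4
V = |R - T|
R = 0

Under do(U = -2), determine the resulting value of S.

do(U=-2) replaces the equation U = -V + H - 4 with the constant U = -2.
S is not downstream of the intervention, so its value is determined by the original equations.
S = H^2 + R  [with H=1, R=0]  = 1

1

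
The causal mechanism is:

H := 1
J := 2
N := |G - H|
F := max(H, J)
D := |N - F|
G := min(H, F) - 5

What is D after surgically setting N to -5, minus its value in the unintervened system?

The intervention breaks the incoming arrows to N: N := |G - H| no longer applies, and N = -5.
F = max(H, J)  [with H=1, J=2]  = 2
D = |N - F|  [with N=-5, F=2]  = 7
Without intervention: F = max(H, J)  [with H=1, J=2]  = 2; G = min(H, F) - 5  [with H=1, F=2]  = -4; N = |G - H|  [with G=-4, H=1]  = 5; D = |N - F|  [with N=5, F=2]  = 3.
Change = 7 − 3 = 4.

4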